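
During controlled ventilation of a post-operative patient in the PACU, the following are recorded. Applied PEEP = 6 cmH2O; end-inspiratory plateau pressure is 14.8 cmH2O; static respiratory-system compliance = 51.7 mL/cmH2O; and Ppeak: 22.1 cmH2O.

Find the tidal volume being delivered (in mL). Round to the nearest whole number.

Vt = Cstat × (Pplat − PEEP) = 51.7 × (14.8 − 6) = 51.7 × 8.8 = 454.96 mL.

455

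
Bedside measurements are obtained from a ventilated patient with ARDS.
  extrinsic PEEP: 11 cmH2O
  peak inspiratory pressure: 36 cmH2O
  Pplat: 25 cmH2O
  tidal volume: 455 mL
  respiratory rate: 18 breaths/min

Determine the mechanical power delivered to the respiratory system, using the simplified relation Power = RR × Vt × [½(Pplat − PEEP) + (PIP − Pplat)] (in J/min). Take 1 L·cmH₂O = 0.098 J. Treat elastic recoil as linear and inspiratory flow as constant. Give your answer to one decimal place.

14.4

Per-breath work = Vt × [½(Pplat−PEEP) + (PIP−Pplat)] = 0.455 × [0.5×14.0 + 11.0] = 0.455 × 18.0 = 8.19 L·cmH2O.
Power = 18 × 8.19 = 147.42 L·cmH2O/min.
× 0.098 J/(L·cmH2O) → 14.447 J/min.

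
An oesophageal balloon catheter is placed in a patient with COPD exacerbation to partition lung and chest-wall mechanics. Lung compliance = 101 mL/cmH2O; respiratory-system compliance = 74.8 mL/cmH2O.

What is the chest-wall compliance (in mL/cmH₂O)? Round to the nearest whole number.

288

1/Ccw = 1/Crs − 1/CL.
1/Ccw = 1/74.8 − 1/101 = 0.003468.
Ccw = 288.35 mL/cmH2O.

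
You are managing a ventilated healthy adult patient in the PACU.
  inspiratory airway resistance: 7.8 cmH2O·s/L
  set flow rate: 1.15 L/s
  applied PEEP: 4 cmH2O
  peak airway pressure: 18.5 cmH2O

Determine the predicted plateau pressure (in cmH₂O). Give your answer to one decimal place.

Pplat = PIP − Raw × flow = 18.5 − 7.8 × 1.15 = 18.5 − 8.97 = 9.53 cmH2O.

9.5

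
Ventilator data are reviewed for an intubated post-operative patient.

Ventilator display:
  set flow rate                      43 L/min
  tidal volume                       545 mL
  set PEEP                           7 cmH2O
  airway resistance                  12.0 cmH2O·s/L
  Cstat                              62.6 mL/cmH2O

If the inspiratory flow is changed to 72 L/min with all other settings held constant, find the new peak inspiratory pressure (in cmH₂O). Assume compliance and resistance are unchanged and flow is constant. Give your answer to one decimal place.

Flow: 43 L/min ÷ 60 = 0.7167 L/s.
New flow: 72 L/min ÷ 60 = 1.2 L/s.
PIP = Vt/C + R·V̇ + PEEP (constant-flow equation of motion).
Only the resistive term changes: ΔPIP = R × ΔV̇ = 12.0 × (1.2 − 0.7167) = 12.0 × 0.4833 = 5.8 cmH2O.
Original PIP = 545/62.6 + 12.0×0.7167 + 7 = 24.306 cmH2O; new PIP = 24.306 + (5.8) = 30.106 cmH2O.

30.1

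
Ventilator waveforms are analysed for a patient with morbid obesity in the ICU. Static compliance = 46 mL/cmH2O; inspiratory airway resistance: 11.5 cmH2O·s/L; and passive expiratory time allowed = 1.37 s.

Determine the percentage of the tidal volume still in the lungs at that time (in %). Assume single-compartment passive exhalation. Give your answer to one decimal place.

7.5

τ = R × C = 11.5 × 46 mL/cmH2O = 11.5 × 0.046 L/cmH2O = 0.529 s.
Passive exhalation: V(t)/V₀ = e^(−t/τ) = e^(−1.37/0.529) = 0.07504.
Fraction remaining = 0.07504 → 7.504%.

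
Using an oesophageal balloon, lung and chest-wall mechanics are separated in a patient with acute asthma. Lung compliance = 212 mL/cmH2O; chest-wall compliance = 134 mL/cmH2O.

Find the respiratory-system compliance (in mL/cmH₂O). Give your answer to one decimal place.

Lung and chest wall are elastances in series: 1/Crs = 1/CL + 1/Ccw.
1/Crs = 1/212 + 1/134 = 0.01218.
Crs = 82.102 mL/cmH2O.

82.1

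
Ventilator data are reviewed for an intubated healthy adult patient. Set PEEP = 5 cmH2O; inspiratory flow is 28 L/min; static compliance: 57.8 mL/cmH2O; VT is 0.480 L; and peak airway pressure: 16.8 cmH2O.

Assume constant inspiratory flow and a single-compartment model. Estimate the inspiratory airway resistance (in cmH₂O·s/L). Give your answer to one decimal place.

Flow: 28 L/min ÷ 60 = 0.4667 L/s.
Equation of motion (constant flow): PIP = Vt/C + R·V̇ + PEEP.
R·V̇ = PIP − Vt/C − PEEP = 16.8 − 480/57.8 − 5 = 16.8 − 8.304 − 5 = 3.496 cmH2O.
R = 3.496 / 0.4667 = 7.491 cmH2O·s/L.

7.5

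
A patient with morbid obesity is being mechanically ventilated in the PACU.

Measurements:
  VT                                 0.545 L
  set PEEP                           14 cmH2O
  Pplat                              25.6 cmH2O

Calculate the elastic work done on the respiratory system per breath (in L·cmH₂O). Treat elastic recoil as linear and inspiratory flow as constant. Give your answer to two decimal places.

Elastic work ≈ ½ × (Pplat − PEEP) × Vt = 0.5 × (25.6 − 14) × 0.545 L = 0.5 × 11.6 × 0.545 = 3.161 L·cmH2O.

3.16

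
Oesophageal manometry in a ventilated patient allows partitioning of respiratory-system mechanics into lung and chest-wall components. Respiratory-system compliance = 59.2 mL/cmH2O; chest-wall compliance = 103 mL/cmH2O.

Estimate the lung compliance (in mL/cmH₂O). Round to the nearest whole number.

139

1/CL = 1/Crs − 1/Ccw.
1/CL = 1/59.2 − 1/103 = 0.007183.
CL = 139.22 mL/cmH2O.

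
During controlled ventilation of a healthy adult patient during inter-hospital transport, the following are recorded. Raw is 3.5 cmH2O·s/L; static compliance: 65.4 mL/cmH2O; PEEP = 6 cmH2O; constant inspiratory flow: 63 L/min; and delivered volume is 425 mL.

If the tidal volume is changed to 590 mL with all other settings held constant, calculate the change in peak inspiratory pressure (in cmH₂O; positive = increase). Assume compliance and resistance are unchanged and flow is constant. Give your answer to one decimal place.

2.5

PIP = Vt/C + R·V̇ + PEEP (constant-flow equation of motion).
Only the elastic term changes: ΔPIP = ΔVt / C = (590 − 425) / 65.4 = 2.523 cmH2O.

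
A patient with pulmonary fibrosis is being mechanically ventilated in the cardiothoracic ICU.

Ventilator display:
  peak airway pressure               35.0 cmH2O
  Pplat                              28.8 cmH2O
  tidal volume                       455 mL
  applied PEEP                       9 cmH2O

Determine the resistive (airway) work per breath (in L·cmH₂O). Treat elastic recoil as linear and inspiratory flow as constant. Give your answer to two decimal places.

With constant inspiratory flow the resistive pressure is constant at PIP − Pplat = 35.0 − 28.8 = 6.2 cmH2O, so resistive work = 6.2 × 0.455 = 2.821 L·cmH2O.

2.82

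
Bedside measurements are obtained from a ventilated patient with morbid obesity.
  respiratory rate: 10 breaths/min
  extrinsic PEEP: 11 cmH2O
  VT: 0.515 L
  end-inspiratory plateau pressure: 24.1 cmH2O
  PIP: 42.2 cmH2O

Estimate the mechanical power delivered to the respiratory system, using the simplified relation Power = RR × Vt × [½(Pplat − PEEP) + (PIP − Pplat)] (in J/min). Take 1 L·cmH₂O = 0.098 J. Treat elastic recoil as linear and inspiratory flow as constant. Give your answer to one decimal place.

12.4

Per-breath work = Vt × [½(Pplat−PEEP) + (PIP−Pplat)] = 0.515 × [0.5×13.1 + 18.1] = 0.515 × 24.65 = 12.695 L·cmH2O.
Power = 10 × 12.695 = 126.95 L·cmH2O/min.
× 0.098 J/(L·cmH2O) → 12.441 J/min.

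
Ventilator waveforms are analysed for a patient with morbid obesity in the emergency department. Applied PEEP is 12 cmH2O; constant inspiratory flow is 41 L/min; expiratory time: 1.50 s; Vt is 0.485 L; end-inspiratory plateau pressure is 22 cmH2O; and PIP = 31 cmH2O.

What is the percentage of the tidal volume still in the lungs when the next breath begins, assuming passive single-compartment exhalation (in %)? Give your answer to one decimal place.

9.6

Flow: 41 L/min ÷ 60 = 0.6833 L/s.
R = (PIP − Pplat)/V̇ = (31 − 22) / 0.6833 = 9.0/0.6833 = 13.171 cmH2O·s/L.
C = Vt/(Pplat − PEEP) = 485.0 / (22 − 12) = 485.0/10.0 = 48.5 mL/cmH2O.
τ = R × C = 13.171 × 0.0485 L/cmH2O = 0.6388 s.
Fraction remaining at end-expiration = e^(−Te/τ) = e^(−1.50/0.6388) = 0.09555 → 9.555%.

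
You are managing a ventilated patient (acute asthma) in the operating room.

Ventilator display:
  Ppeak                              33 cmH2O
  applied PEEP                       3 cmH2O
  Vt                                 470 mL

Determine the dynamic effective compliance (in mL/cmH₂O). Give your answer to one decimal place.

15.7

Dynamic compliance = Vt / (PIP − PEEP) = 470 / (33 − 3) = 470 / 30.0 = 15.667 mL/cmH2O.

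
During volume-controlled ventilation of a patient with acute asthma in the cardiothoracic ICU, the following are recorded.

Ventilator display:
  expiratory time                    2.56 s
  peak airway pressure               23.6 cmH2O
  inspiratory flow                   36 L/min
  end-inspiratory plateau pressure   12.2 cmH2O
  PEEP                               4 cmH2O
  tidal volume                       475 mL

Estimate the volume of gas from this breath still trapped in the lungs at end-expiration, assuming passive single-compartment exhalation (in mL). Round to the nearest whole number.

Flow: 36 L/min ÷ 60 = 0.6 L/s.
R = (PIP − Pplat)/V̇ = (23.6 − 12.2) / 0.6 = 11.4/0.6 = 19.0 cmH2O·s/L.
C = Vt/(Pplat − PEEP) = 475.0 / (12.2 − 4) = 475.0/8.2 = 57.927 mL/cmH2O.
τ = R × C = 19.0 × 0.05793 L/cmH2O = 1.101 s.
Fraction remaining = e^(−Te/τ) = e^(−2.56/1.101) = 0.09777.
Trapped volume = 475.0 × 0.09777 = 46.441 mL.

46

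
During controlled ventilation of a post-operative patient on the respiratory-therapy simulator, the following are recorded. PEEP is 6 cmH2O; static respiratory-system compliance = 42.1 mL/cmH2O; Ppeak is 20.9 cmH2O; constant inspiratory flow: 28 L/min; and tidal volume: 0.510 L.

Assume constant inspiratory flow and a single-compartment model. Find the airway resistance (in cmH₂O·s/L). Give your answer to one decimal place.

Flow: 28 L/min ÷ 60 = 0.4667 L/s.
Equation of motion (constant flow): PIP = Vt/C + R·V̇ + PEEP.
R·V̇ = PIP − Vt/C − PEEP = 20.9 − 510/42.1 − 6 = 20.9 − 12.114 − 6 = 2.786 cmH2O.
R = 2.786 / 0.4667 = 5.97 cmH2O·s/L.

6.0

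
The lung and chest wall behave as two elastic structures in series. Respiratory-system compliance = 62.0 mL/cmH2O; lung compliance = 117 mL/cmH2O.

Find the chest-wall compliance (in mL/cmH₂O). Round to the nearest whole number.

1/Ccw = 1/Crs − 1/CL.
1/Ccw = 1/62.0 − 1/117 = 0.007582.
Ccw = 131.89 mL/cmH2O.

132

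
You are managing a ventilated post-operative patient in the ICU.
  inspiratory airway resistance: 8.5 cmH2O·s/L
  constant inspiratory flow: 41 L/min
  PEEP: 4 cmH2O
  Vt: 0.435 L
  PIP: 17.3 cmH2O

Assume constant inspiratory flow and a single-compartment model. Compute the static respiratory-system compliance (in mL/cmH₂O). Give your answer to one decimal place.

Flow: 41 L/min ÷ 60 = 0.6833 L/s.
Equation of motion (constant flow): PIP = Vt/C + R·V̇ + PEEP.
Vt/C = PIP − R·V̇ − PEEP = 17.3 − 8.5×0.6833 − 4 = 17.3 − 5.808 − 4 = 7.492 cmH2O.
C = Vt / 7.492 = 435 / 7.492 = 58.062 mL/cmH2O.

58.1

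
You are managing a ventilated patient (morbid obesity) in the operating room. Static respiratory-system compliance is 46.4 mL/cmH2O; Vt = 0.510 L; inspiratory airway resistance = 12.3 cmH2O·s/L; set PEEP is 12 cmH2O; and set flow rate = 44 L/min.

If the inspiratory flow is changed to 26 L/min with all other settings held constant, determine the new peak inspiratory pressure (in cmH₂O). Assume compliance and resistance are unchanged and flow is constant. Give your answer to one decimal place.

28.3

Flow: 44 L/min ÷ 60 = 0.7333 L/s.
New flow: 26 L/min ÷ 60 = 0.4333 L/s.
PIP = Vt/C + R·V̇ + PEEP (constant-flow equation of motion).
Only the resistive term changes: ΔPIP = R × ΔV̇ = 12.3 × (0.4333 − 0.7333) = 12.3 × -0.3 = -3.69 cmH2O.
Original PIP = 510/46.4 + 12.3×0.7333 + 12 = 32.011 cmH2O; new PIP = 32.011 + (-3.69) = 28.321 cmH2O.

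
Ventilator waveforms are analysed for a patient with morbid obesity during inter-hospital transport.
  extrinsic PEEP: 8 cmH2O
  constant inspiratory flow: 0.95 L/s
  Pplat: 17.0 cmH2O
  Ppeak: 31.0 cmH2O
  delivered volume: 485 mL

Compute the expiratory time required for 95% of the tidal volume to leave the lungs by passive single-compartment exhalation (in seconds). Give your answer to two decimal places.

2.38

R = (PIP − Pplat)/V̇ = (31.0 − 17.0) / 0.95 = 14.0/0.95 = 14.737 cmH2O·s/L.
C = Vt/(Pplat − PEEP) = 485.0 / (17.0 − 8) = 485.0/9.0 = 53.889 mL/cmH2O.
τ = R × C = 14.737 × 0.05389 L/cmH2O = 0.7942 s.
t = −τ·ln(1 − 0.95) = −0.7942·ln(0.05) = 2.379 s.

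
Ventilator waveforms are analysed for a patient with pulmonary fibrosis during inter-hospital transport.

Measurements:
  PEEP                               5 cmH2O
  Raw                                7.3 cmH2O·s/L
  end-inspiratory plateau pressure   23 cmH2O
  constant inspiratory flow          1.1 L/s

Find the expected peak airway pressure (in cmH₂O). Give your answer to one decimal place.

PIP = Pplat + Raw × flow = 23 + 7.3 × 1.1 = 23 + 8.03 = 31.03 cmH2O.

31.0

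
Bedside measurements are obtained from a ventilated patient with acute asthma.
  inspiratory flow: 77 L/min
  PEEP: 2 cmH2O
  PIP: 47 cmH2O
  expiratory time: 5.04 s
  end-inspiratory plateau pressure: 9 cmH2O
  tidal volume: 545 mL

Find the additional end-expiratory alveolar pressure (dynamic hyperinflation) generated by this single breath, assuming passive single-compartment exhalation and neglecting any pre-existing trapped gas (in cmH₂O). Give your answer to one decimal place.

Flow: 77 L/min ÷ 60 = 1.2833 L/s.
R = (PIP − Pplat)/V̇ = (47 − 9) / 1.2833 = 38.0/1.2833 = 29.611 cmH2O·s/L.
C = Vt/(Pplat − PEEP) = 545.0 / (9 − 2) = 545.0/7.0 = 77.857 mL/cmH2O.
τ = R × C = 29.611 × 0.07786 L/cmH2O = 2.306 s.
Fraction remaining = e^(−Te/τ) = e^(−5.04/2.306) = 0.1124; trapped volume = 545.0 × 0.1124 = 61.258 mL.
Additional alveolar pressure from trapping ≈ V_trapped / C = 61.258 / 77.857 = 0.7868 cmH2O.

0.8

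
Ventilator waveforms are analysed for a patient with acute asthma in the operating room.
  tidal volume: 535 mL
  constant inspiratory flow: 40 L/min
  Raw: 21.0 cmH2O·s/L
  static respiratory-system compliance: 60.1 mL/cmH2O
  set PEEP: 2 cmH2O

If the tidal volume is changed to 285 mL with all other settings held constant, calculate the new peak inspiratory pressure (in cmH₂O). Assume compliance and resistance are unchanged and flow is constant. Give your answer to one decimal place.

20.7

Flow: 40 L/min ÷ 60 = 0.6667 L/s.
PIP = Vt/C + R·V̇ + PEEP (constant-flow equation of motion).
Only the elastic term changes: ΔPIP = ΔVt / C = (285 − 535) / 60.1 = -4.16 cmH2O.
Original PIP = 535/60.1 + 21.0×0.6667 + 2 = 24.903 cmH2O; new PIP = 24.903 + (-4.16) = 20.743 cmH2O.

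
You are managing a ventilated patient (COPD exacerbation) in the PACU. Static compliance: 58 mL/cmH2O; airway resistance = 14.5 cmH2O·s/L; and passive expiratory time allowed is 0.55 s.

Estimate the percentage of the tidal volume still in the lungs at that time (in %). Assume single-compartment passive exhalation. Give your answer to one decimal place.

52.0

τ = R × C = 14.5 × 58 mL/cmH2O = 14.5 × 0.058 L/cmH2O = 0.841 s.
Passive exhalation: V(t)/V₀ = e^(−t/τ) = e^(−0.55/0.841) = 0.52.
Fraction remaining = 0.52 → 52.0%.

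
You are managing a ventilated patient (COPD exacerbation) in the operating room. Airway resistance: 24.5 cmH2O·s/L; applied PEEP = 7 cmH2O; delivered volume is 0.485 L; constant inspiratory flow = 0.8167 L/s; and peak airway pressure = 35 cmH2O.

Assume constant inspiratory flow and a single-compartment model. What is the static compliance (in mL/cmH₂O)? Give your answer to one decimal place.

60.7

Equation of motion (constant flow): PIP = Vt/C + R·V̇ + PEEP.
Vt/C = PIP − R·V̇ − PEEP = 35 − 24.5×0.8167 − 7 = 35 − 20.009 − 7 = 7.991 cmH2O.
C = Vt / 7.991 = 485 / 7.991 = 60.693 mL/cmH2O.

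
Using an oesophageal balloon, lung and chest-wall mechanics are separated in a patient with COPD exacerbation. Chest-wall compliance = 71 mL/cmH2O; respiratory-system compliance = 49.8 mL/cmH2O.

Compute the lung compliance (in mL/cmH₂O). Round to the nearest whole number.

1/CL = 1/Crs − 1/Ccw.
1/CL = 1/49.8 − 1/71 = 0.005996.
CL = 166.78 mL/cmH2O.

167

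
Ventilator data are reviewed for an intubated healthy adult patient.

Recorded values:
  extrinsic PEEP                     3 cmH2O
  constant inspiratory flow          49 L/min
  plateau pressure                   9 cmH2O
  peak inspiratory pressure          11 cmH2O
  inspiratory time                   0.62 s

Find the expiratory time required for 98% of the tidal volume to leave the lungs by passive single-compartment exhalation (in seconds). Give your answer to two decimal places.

Flow: 49 L/min ÷ 60 = 0.8167 L/s.
Vt = flow × Ti = 0.8167 L/s × 0.62 s × 1000 mL/L = 506.35 mL.
R = (PIP − Pplat)/V̇ = (11 − 9) / 0.8167 = 2.0/0.8167 = 2.449 cmH2O·s/L.
C = Vt/(Pplat − PEEP) = 506.35 / (9 − 3) = 506.35/6.0 = 84.392 mL/cmH2O.
τ = R × C = 2.449 × 0.08439 L/cmH2O = 0.2067 s.
t = −τ·ln(1 − 0.98) = −0.2067·ln(0.02) = 0.8086 s.

0.81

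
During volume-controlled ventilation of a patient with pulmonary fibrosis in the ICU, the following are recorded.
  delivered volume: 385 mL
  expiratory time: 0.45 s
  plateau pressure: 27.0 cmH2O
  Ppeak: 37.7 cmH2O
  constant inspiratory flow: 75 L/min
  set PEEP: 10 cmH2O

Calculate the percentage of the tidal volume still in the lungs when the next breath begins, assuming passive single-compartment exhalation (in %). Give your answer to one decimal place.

9.8

Flow: 75 L/min ÷ 60 = 1.25 L/s.
R = (PIP − Pplat)/V̇ = (37.7 − 27.0) / 1.25 = 10.7/1.25 = 8.56 cmH2O·s/L.
C = Vt/(Pplat − PEEP) = 385.0 / (27.0 − 10) = 385.0/17.0 = 22.647 mL/cmH2O.
τ = R × C = 8.56 × 0.02265 L/cmH2O = 0.1939 s.
Fraction remaining at end-expiration = e^(−Te/τ) = e^(−0.45/0.1939) = 0.0982 → 9.82%.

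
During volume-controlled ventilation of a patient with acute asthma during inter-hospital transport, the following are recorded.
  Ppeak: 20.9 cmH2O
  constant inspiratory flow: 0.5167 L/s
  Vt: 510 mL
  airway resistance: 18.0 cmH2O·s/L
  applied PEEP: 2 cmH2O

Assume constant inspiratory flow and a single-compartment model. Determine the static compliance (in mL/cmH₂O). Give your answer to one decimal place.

53.1

Equation of motion (constant flow): PIP = Vt/C + R·V̇ + PEEP.
Vt/C = PIP − R·V̇ − PEEP = 20.9 − 18.0×0.5167 − 2 = 20.9 − 9.301 − 2 = 9.599 cmH2O.
C = Vt / 9.599 = 510 / 9.599 = 53.131 mL/cmH2O.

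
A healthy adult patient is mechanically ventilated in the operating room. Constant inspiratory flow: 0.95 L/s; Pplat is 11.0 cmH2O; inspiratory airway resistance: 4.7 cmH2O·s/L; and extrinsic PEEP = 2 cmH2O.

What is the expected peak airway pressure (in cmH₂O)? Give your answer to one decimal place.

15.5

PIP = Pplat + Raw × flow = 11.0 + 4.7 × 0.95 = 11.0 + 4.465 = 15.465 cmH2O.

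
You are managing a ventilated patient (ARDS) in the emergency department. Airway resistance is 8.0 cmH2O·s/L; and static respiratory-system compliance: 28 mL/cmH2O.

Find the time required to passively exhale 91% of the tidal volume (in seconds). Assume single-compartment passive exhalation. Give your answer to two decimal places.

0.54

τ = R × C = 8.0 × 28 mL/cmH2O = 8.0 × 0.028 L/cmH2O = 0.224 s.
Exhaled fraction f = 1 − e^(−t/τ) → t = −τ·ln(1 − f) = −0.224·ln(0.09) = 0.5394 s.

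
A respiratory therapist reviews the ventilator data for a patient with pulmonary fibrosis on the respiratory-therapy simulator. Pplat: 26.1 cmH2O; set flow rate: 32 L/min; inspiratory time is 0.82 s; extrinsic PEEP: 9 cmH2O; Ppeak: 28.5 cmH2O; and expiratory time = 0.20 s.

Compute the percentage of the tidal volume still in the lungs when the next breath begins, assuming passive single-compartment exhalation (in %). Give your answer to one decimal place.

17.6

Flow: 32 L/min ÷ 60 = 0.5333 L/s.
Vt = flow × Ti = 0.5333 L/s × 0.82 s × 1000 mL/L = 437.31 mL.
R = (PIP − Pplat)/V̇ = (28.5 − 26.1) / 0.5333 = 2.4/0.5333 = 4.5 cmH2O·s/L.
C = Vt/(Pplat − PEEP) = 437.31 / (26.1 − 9) = 437.31/17.1 = 25.574 mL/cmH2O.
τ = R × C = 4.5 × 0.02557 L/cmH2O = 0.1151 s.
Fraction remaining at end-expiration = e^(−Te/τ) = e^(−0.20/0.1151) = 0.1759 → 17.59%.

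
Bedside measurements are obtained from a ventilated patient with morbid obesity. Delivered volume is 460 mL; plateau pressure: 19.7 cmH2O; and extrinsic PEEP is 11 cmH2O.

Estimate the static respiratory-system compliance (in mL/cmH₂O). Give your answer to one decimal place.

52.9

Cstat = Vt / (Pplat − PEEP) = 460 / (19.7 − 11) = 460 / 8.7 = 52.874 mL/cmH2O.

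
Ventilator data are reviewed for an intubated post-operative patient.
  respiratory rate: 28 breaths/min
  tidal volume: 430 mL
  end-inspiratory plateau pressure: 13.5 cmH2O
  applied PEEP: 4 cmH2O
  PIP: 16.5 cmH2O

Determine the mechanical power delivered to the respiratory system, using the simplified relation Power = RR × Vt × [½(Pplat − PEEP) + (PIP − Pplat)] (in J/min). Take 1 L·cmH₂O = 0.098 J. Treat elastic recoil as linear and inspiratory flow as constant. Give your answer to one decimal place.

Per-breath work = Vt × [½(Pplat−PEEP) + (PIP−Pplat)] = 0.430 × [0.5×9.5 + 3.0] = 0.430 × 7.75 = 3.333 L·cmH2O.
Power = 28 × 3.333 = 93.324 L·cmH2O/min.
× 0.098 J/(L·cmH2O) → 9.146 J/min.

9.1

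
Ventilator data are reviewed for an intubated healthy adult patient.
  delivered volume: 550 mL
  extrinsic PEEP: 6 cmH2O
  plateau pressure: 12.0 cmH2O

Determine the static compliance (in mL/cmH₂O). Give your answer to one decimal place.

Cstat = Vt / (Pplat − PEEP) = 550 / (12.0 − 6) = 550 / 6.0 = 91.667 mL/cmH2O.

91.7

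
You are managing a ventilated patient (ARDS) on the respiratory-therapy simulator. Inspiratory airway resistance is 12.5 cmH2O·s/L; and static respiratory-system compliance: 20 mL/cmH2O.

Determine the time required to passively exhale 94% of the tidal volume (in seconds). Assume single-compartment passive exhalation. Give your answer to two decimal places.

0.70

τ = R × C = 12.5 × 20 mL/cmH2O = 12.5 × 0.020 L/cmH2O = 0.25 s.
Exhaled fraction f = 1 − e^(−t/τ) → t = −τ·ln(1 − f) = −0.25·ln(0.06) = 0.7034 s.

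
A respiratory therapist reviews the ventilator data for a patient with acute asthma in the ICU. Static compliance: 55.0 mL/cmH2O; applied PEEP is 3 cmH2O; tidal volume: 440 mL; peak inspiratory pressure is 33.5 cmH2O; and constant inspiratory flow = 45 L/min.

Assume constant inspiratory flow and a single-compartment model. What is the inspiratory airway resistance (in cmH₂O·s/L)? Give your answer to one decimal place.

30.0

Flow: 45 L/min ÷ 60 = 0.75 L/s.
Equation of motion (constant flow): PIP = Vt/C + R·V̇ + PEEP.
R·V̇ = PIP − Vt/C − PEEP = 33.5 − 440/55.0 − 3 = 33.5 − 8.0 − 3 = 22.5 cmH2O.
R = 22.5 / 0.75 = 30.0 cmH2O·s/L.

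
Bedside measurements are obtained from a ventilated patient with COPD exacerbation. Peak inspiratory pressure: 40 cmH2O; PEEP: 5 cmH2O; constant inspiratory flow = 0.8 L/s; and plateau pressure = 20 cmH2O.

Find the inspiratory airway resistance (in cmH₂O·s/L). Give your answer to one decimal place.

25.0

Raw = (PIP − Pplat) / flow = (40 − 20) / 0.8 = 20.0 / 0.8 = 25.0 cmH2O·s/L.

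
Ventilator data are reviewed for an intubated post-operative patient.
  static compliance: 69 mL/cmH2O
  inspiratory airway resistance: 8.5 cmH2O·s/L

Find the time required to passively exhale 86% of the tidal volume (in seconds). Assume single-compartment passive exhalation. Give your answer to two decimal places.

1.15

τ = R × C = 8.5 × 69 mL/cmH2O = 8.5 × 0.069 L/cmH2O = 0.5865 s.
Exhaled fraction f = 1 − e^(−t/τ) → t = −τ·ln(1 − f) = −0.5865·ln(0.14) = 1.153 s.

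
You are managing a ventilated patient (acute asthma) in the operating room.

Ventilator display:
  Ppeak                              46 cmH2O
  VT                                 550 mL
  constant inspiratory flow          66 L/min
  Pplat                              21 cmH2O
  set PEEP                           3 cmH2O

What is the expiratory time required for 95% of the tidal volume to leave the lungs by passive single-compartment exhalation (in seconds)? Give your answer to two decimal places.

Flow: 66 L/min ÷ 60 = 1.1 L/s.
R = (PIP − Pplat)/V̇ = (46 − 21) / 1.1 = 25.0/1.1 = 22.727 cmH2O·s/L.
C = Vt/(Pplat − PEEP) = 550.0 / (21 − 3) = 550.0/18.0 = 30.556 mL/cmH2O.
τ = R × C = 22.727 × 0.03056 L/cmH2O = 0.6945 s.
t = −τ·ln(1 − 0.95) = −0.6945·ln(0.05) = 2.081 s.

2.08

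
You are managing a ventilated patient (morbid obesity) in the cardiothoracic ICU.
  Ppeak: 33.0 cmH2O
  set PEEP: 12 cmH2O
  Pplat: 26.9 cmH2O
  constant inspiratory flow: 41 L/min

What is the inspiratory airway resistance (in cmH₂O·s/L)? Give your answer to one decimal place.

Flow: 41 L/min ÷ 60 = 0.6833 L/s.
Raw = (PIP − Pplat) / flow = (33.0 − 26.9) / 0.6833 = 6.1 / 0.6833 = 8.927 cmH2O·s/L.

8.9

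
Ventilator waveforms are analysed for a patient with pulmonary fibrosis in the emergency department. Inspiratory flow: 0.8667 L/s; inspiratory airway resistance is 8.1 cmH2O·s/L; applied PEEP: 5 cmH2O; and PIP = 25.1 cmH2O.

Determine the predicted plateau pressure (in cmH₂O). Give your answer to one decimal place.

Pplat = PIP − Raw × flow = 25.1 − 8.1 × 0.8667 = 25.1 − 7.02 = 18.08 cmH2O.

18.1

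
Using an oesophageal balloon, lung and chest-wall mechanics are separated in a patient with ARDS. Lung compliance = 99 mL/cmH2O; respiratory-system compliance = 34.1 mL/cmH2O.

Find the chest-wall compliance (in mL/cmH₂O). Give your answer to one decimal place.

52.0

1/Ccw = 1/Crs − 1/CL.
1/Ccw = 1/34.1 − 1/99 = 0.01922.
Ccw = 52.029 mL/cmH2O.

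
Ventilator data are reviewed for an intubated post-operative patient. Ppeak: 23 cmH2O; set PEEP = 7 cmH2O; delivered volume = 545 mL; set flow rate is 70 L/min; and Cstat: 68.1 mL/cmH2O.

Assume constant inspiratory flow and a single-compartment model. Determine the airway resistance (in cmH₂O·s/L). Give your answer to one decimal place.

Flow: 70 L/min ÷ 60 = 1.1667 L/s.
Equation of motion (constant flow): PIP = Vt/C + R·V̇ + PEEP.
R·V̇ = PIP − Vt/C − PEEP = 23 − 545/68.1 − 7 = 23 − 8.003 − 7 = 7.997 cmH2O.
R = 7.997 / 1.1667 = 6.854 cmH2O·s/L.

6.9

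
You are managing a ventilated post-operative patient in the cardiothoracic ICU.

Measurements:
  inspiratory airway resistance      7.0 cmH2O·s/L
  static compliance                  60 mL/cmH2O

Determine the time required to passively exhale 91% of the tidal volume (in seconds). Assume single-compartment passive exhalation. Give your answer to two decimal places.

τ = R × C = 7.0 × 60 mL/cmH2O = 7.0 × 0.060 L/cmH2O = 0.42 s.
Exhaled fraction f = 1 − e^(−t/τ) → t = −τ·ln(1 − f) = −0.42·ln(0.09) = 1.011 s.

1.01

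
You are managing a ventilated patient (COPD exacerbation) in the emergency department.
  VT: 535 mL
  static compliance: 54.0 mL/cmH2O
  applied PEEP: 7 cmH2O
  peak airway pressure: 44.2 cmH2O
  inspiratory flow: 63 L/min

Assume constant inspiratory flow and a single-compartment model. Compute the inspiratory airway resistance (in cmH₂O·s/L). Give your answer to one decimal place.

Flow: 63 L/min ÷ 60 = 1.05 L/s.
Equation of motion (constant flow): PIP = Vt/C + R·V̇ + PEEP.
R·V̇ = PIP − Vt/C − PEEP = 44.2 − 535/54.0 − 7 = 44.2 − 9.907 − 7 = 27.293 cmH2O.
R = 27.293 / 1.05 = 25.993 cmH2O·s/L.

26.0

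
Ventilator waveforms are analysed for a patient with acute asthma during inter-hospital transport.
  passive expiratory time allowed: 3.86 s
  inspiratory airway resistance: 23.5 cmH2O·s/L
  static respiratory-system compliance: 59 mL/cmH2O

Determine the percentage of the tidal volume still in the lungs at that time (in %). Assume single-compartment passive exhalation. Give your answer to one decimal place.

6.2

τ = R × C = 23.5 × 59 mL/cmH2O = 23.5 × 0.059 L/cmH2O = 1.387 s.
Passive exhalation: V(t)/V₀ = e^(−t/τ) = e^(−3.86/1.387) = 0.06185.
Fraction remaining = 0.06185 → 6.185%.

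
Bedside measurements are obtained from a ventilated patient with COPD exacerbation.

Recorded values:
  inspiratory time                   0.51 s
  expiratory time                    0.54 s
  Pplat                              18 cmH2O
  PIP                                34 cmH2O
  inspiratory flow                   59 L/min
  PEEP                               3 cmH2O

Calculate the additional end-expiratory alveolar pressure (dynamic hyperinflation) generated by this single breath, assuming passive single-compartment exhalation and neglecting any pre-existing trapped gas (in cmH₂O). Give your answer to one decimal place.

5.6

Flow: 59 L/min ÷ 60 = 0.9833 L/s.
Vt = flow × Ti = 0.9833 L/s × 0.51 s × 1000 mL/L = 501.48 mL.
R = (PIP − Pplat)/V̇ = (34 − 18) / 0.9833 = 16.0/0.9833 = 16.272 cmH2O·s/L.
C = Vt/(Pplat − PEEP) = 501.48 / (18 − 3) = 501.48/15.0 = 33.432 mL/cmH2O.
τ = R × C = 16.272 × 0.03343 L/cmH2O = 0.544 s.
Fraction remaining = e^(−Te/τ) = e^(−0.54/0.544) = 0.3706; trapped volume = 501.48 × 0.3706 = 185.85 mL.
Additional alveolar pressure from trapping ≈ V_trapped / C = 185.85 / 33.432 = 5.559 cmH2O.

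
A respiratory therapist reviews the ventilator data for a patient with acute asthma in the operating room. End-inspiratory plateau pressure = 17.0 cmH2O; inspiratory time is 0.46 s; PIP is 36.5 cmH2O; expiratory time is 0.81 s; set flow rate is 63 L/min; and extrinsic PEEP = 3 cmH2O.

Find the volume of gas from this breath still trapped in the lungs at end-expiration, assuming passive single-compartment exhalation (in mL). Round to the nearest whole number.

Flow: 63 L/min ÷ 60 = 1.05 L/s.
Vt = flow × Ti = 1.05 L/s × 0.46 s × 1000 mL/L = 483.0 mL.
R = (PIP − Pplat)/V̇ = (36.5 − 17.0) / 1.05 = 19.5/1.05 = 18.571 cmH2O·s/L.
C = Vt/(Pplat − PEEP) = 483.0 / (17.0 − 3) = 483.0/14.0 = 34.5 mL/cmH2O.
τ = R × C = 18.571 × 0.0345 L/cmH2O = 0.6407 s.
Fraction remaining = e^(−Te/τ) = e^(−0.81/0.6407) = 0.2825.
Trapped volume = 483.0 × 0.2825 = 136.45 mL.

136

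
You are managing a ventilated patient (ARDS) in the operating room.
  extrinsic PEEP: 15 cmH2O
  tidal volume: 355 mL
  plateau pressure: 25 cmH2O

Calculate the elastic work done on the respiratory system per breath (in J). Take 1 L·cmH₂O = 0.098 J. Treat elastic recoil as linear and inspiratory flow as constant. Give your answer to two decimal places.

0.17

Elastic work ≈ ½ × (Pplat − PEEP) × Vt = 0.5 × (25 − 15) × 0.355 L = 0.5 × 10.0 × 0.355 = 1.775 L·cmH2O.
× 0.098 J/(L·cmH2O) → 0.174 J.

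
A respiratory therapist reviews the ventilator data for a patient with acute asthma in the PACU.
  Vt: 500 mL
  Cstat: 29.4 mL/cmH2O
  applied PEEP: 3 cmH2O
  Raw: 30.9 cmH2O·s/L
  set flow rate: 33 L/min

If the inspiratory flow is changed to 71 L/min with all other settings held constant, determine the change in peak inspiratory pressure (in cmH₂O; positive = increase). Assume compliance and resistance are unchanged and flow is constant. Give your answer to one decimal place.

Flow: 33 L/min ÷ 60 = 0.55 L/s.
New flow: 71 L/min ÷ 60 = 1.1833 L/s.
PIP = Vt/C + R·V̇ + PEEP (constant-flow equation of motion).
Only the resistive term changes: ΔPIP = R × ΔV̇ = 30.9 × (1.1833 − 0.55) = 30.9 × 0.6333 = 19.569 cmH2O.

19.6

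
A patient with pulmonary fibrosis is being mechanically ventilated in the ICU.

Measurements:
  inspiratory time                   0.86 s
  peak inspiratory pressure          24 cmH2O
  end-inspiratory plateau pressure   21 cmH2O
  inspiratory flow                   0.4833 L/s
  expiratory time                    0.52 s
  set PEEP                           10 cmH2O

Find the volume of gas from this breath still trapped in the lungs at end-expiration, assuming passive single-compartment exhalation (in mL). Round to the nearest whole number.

45

Vt = flow × Ti = 0.4833 L/s × 0.86 s × 1000 mL/L = 415.64 mL.
R = (PIP − Pplat)/V̇ = (24 − 21) / 0.4833 = 3.0/0.4833 = 6.207 cmH2O·s/L.
C = Vt/(Pplat − PEEP) = 415.64 / (21 − 10) = 415.64/11.0 = 37.785 mL/cmH2O.
τ = R × C = 6.207 × 0.03779 L/cmH2O = 0.2346 s.
Fraction remaining = e^(−Te/τ) = e^(−0.52/0.2346) = 0.109.
Trapped volume = 415.64 × 0.109 = 45.305 mL.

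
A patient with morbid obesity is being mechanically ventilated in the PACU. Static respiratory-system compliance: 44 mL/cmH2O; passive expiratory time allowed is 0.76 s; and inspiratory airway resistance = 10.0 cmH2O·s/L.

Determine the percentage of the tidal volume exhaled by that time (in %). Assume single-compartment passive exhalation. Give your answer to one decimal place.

82.2

τ = R × C = 10.0 × 44 mL/cmH2O = 10.0 × 0.044 L/cmH2O = 0.44 s.
Passive exhalation: V(t)/V₀ = e^(−t/τ) = e^(−0.76/0.44) = 0.1778.
Fraction exhaled = 1 − 0.1778 = 0.8222 → 82.22%.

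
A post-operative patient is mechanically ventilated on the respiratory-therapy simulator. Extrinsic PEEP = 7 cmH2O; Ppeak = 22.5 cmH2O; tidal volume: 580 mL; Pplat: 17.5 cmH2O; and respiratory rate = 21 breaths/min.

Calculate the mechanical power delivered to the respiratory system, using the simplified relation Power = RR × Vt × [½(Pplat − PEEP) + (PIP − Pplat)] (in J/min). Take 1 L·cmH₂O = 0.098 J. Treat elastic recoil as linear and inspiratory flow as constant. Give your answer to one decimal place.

Per-breath work = Vt × [½(Pplat−PEEP) + (PIP−Pplat)] = 0.580 × [0.5×10.5 + 5.0] = 0.580 × 10.25 = 5.945 L·cmH2O.
Power = 21 × 5.945 = 124.85 L·cmH2O/min.
× 0.098 J/(L·cmH2O) → 12.235 J/min.

12.2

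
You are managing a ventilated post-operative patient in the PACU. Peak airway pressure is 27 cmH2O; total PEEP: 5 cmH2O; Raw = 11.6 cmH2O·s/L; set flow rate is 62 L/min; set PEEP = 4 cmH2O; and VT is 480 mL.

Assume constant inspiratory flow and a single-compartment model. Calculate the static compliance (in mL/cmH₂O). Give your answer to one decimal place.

Flow: 62 L/min ÷ 60 = 1.0333 L/s.
Total PEEP = 5 cmH2O (set 4 + intrinsic 1); this is the baseline alveolar pressure.
Equation of motion (constant flow): PIP = Vt/C + R·V̇ + PEEP.
Vt/C = PIP − R·V̇ − PEEP = 27 − 11.6×1.0333 − 5 = 27 − 11.986 − 5 = 10.014 cmH2O.
C = Vt / 10.014 = 480 / 10.014 = 47.933 mL/cmH2O.

47.9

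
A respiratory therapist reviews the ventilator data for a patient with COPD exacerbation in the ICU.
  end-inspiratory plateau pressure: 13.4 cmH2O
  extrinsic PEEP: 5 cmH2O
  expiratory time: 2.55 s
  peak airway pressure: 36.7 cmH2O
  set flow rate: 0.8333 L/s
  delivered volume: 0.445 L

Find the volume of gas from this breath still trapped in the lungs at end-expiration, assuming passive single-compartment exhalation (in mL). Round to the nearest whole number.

R = (PIP − Pplat)/V̇ = (36.7 − 13.4) / 0.8333 = 23.3/0.8333 = 27.961 cmH2O·s/L.
C = Vt/(Pplat − PEEP) = 445.0 / (13.4 − 5) = 445.0/8.4 = 52.976 mL/cmH2O.
τ = R × C = 27.961 × 0.05298 L/cmH2O = 1.481 s.
Fraction remaining = e^(−Te/τ) = e^(−2.55/1.481) = 0.1787.
Trapped volume = 445.0 × 0.1787 = 79.522 mL.

80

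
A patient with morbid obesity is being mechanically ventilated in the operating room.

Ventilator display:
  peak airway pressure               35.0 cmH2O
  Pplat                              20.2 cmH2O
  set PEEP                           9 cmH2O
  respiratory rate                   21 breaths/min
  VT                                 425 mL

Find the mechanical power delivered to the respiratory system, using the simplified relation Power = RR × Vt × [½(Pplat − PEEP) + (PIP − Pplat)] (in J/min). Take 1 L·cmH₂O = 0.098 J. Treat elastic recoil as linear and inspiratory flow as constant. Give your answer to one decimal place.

Per-breath work = Vt × [½(Pplat−PEEP) + (PIP−Pplat)] = 0.425 × [0.5×11.2 + 14.8] = 0.425 × 20.4 = 8.67 L·cmH2O.
Power = 21 × 8.67 = 182.07 L·cmH2O/min.
× 0.098 J/(L·cmH2O) → 17.843 J/min.

17.8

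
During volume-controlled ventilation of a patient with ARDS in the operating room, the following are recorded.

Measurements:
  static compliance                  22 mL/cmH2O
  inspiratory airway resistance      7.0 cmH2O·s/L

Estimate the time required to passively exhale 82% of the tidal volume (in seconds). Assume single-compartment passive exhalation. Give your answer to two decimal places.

τ = R × C = 7.0 × 22 mL/cmH2O = 7.0 × 0.022 L/cmH2O = 0.154 s.
Exhaled fraction f = 1 − e^(−t/τ) → t = −τ·ln(1 − f) = −0.154·ln(0.18) = 0.2641 s.

0.26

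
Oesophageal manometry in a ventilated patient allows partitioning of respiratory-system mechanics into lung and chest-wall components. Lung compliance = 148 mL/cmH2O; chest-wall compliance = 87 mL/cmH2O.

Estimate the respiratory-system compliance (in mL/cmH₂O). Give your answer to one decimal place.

Lung and chest wall are elastances in series: 1/Crs = 1/CL + 1/Ccw.
1/Crs = 1/148 + 1/87 = 0.01825.
Crs = 54.795 mL/cmH2O.

54.8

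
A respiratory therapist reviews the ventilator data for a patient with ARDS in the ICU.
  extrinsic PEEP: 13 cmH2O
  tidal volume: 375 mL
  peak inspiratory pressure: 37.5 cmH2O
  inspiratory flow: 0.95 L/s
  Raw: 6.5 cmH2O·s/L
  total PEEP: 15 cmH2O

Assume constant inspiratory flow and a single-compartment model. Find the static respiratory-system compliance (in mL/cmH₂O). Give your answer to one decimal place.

23.0

Total PEEP = 15 cmH2O (set 13 + intrinsic 2); this is the baseline alveolar pressure.
Equation of motion (constant flow): PIP = Vt/C + R·V̇ + PEEP.
Vt/C = PIP − R·V̇ − PEEP = 37.5 − 6.5×0.95 − 15 = 37.5 − 6.175 − 15 = 16.325 cmH2O.
C = Vt / 16.325 = 375 / 16.325 = 22.971 mL/cmH2O.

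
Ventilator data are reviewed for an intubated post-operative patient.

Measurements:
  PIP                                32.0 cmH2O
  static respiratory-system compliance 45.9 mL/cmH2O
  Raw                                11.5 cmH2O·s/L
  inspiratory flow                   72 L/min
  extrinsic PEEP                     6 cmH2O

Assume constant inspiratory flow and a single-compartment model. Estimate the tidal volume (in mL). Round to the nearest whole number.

560

Flow: 72 L/min ÷ 60 = 1.2 L/s.
Equation of motion (constant flow): PIP = Vt/C + R·V̇ + PEEP.
Vt/C = PIP − R·V̇ − PEEP = 32.0 − 13.8 − 6 = 12.2 cmH2O.
Vt = C × 12.2 = 45.9 × 12.2 = 559.98 mL.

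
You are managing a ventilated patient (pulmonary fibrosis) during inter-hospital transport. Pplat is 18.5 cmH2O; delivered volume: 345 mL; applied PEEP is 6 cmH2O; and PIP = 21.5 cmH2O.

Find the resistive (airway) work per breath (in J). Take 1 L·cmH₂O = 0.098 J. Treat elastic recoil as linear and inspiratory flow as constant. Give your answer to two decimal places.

0.10

With constant inspiratory flow the resistive pressure is constant at PIP − Pplat = 21.5 − 18.5 = 3.0 cmH2O, so resistive work = 3.0 × 0.345 = 1.035 L·cmH2O.
× 0.098 J/(L·cmH2O) → 0.1014 J.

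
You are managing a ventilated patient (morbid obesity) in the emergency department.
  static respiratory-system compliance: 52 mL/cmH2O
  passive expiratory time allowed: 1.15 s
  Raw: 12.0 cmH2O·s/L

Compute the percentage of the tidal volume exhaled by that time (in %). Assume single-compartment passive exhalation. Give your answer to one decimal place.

τ = R × C = 12.0 × 52 mL/cmH2O = 12.0 × 0.052 L/cmH2O = 0.624 s.
Passive exhalation: V(t)/V₀ = e^(−t/τ) = e^(−1.15/0.624) = 0.1583.
Fraction exhaled = 1 − 0.1583 = 0.8417 → 84.17%.

84.2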